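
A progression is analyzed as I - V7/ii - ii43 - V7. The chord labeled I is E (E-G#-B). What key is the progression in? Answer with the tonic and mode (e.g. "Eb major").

The anchor chord is a major triad on E, labeled I.
If E is scale degree 1 and the mode makes that degree carry a major triad, the tonic is E and the mode is major.

E major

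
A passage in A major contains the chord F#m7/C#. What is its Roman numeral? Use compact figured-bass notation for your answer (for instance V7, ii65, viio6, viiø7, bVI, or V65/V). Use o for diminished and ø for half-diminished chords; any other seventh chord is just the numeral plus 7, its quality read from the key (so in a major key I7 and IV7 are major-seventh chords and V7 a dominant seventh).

Stacked in thirds the chord is F#-A-C#-E: a minor seventh chord on F#.
F# is scale degree 6 in A major, and a minor seventh chord on that degree is written vi7.
With C# in the bass the chord is in second inversion, so the figured bass is 43.

vi43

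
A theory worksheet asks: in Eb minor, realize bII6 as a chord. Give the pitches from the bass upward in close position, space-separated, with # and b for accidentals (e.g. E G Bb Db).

Scale degree 2 in Eb minor is F; lowering it a half step gives Fb. bII6 is the Neapolitan sixth — a major triad on the lowered second degree, here in its customary first inversion.
So the chord is Fb-Ab-Cb, a major triad.
With the 6 figure the chord is in first inversion; from the bass Ab upward in close position it reads Ab-Cb-Fb.

Ab Cb Fb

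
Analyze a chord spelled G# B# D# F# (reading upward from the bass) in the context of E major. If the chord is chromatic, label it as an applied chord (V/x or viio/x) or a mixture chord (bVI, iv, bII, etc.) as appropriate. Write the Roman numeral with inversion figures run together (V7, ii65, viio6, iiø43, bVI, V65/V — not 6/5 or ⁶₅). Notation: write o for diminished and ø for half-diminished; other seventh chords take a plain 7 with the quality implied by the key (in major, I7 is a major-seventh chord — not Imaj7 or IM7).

V7/vi

The pitches G#-B#-D#-F# form a dominant seventh chord rooted on G#.
G# is not a diatonic chord root with this quality in E major, but it lies a perfect fifth above C# (vi), so the chord functions as an applied dominant of vi.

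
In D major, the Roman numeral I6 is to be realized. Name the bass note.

I in D major has root D; the chord is D-F#-A.
The figure 6 means first inversion — the third is in the bass.

F#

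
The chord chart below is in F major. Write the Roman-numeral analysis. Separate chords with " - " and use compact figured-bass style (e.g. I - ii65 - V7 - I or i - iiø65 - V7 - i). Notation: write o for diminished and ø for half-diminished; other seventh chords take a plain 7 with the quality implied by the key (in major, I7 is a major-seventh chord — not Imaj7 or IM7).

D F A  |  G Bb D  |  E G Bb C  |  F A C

D-F-A has root D, degree 6 in F major, so vi.
G-Bb-D has root G, degree 2 in F major, so ii.
E-G-Bb-C has root C, degree 5 in F major, so V65.
F-A-C: root F is the tonic; major triad there is I.

vi - ii - V65 - I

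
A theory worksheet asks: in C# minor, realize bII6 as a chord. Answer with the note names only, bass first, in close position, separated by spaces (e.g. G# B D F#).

Scale degree 2 in C# minor is D#; lowering it a half step gives D. bII6 is the Neapolitan sixth — a major triad on the lowered second degree, here in its customary first inversion.
So the chord is D-F#-A, a major triad.
The figured bass 6 indicates first inversion, placing the third (F#) in the bass: F#-A-D.

F# A D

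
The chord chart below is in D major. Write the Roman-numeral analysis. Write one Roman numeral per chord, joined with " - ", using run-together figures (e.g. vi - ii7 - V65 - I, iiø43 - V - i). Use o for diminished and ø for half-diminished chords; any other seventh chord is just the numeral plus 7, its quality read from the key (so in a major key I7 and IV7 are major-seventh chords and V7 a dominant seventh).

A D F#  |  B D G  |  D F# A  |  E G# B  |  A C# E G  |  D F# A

I64 - IV6 - I - V/V - V7 - I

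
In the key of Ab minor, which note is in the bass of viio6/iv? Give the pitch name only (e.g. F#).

The applied chord viio6/iv is rooted on C: C-Eb-Gb.
The figure 6 means first inversion — the third is in the bass.

Eb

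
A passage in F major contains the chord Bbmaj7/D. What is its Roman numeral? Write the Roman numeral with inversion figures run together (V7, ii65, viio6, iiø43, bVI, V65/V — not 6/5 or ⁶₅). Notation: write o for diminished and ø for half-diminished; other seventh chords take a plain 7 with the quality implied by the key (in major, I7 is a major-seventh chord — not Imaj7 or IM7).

IV65

Stacked in thirds the chord is Bb-D-F-A: a major seventh chord on Bb.
Bb is scale degree 4 in F major, and a major seventh chord on that degree is written IV7.
With D in the bass the chord is in first inversion, so the figured bass is 65.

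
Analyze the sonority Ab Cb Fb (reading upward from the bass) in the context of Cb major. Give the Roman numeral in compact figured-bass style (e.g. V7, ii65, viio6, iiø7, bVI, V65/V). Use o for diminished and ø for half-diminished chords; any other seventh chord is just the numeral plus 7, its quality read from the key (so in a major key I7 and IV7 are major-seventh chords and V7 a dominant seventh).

IV6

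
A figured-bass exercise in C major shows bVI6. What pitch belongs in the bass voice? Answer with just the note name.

C

bVI in C major has root Ab; the chord is Ab-C-Eb.
The figure 6 means first inversion — the third is in the bass.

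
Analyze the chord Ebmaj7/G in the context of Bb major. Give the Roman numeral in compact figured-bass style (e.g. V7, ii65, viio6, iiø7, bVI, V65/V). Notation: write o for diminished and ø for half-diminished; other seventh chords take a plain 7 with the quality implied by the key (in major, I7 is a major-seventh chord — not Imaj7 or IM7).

IV65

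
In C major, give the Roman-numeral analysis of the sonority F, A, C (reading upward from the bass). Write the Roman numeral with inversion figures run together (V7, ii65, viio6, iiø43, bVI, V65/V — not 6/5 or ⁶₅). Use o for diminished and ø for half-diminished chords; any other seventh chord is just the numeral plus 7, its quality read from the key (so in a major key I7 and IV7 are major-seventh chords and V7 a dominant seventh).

IV

Stacked in thirds the chord is F-A-C: a major triad on F.
F is scale degree 4 in C major, and a major triad on that degree is written IV.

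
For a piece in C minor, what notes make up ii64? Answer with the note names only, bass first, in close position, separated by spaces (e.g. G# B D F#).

Scale degree 2 in C minor is D; here the chord built on it is altered to a minor triad. ii64 is the minor supertonic, borrowed from the parallel major (the Dorian ii).
So the chord is D-F-A, a minor triad.
With the 64 figure the chord is in second inversion; from the bass A upward in close position it reads A-D-F.

A D F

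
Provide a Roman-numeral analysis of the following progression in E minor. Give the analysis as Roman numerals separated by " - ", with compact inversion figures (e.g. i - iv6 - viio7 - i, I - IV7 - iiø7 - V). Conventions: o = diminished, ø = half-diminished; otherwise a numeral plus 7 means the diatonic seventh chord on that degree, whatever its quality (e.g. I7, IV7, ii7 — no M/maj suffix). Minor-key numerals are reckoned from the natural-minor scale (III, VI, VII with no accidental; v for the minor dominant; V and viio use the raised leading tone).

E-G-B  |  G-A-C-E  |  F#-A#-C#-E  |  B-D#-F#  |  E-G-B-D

i - iv42 - V7/V - V - i7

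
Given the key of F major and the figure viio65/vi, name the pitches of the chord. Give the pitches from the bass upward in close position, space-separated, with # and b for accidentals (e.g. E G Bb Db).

E G Bb C#

The slash marks an applied leading-tone chord: viio of vi. In F major, vi is D, so the leading tone to it is C#, a half step below.
Building a fully diminished seventh chord on C# gives C#-E-G-Bb.
With the 65 figure the chord is in first inversion; from the bass E upward in close position it reads E-G-Bb-C#.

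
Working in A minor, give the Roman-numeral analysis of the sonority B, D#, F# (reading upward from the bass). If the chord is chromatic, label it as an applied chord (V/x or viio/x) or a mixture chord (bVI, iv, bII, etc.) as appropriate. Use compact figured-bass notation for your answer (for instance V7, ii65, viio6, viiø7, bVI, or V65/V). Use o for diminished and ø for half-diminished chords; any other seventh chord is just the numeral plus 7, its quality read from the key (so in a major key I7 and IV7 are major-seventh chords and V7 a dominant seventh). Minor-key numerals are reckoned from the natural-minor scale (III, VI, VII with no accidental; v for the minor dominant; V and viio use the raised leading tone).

V/V

Stacked in thirds the chord is B-D#-F#: a major triad on B.
B is not a diatonic chord root with this quality in A minor, but it lies a perfect fifth above E (V), so the chord functions as an applied dominant of V.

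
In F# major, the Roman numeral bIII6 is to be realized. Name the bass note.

C#

bIII in F# major has root A; the chord is A-C#-E.
The figure 6 means first inversion — the third is in the bass.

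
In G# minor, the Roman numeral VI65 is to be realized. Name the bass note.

VI in G# minor has root E; the chord is E-G#-B-D#.
The figure 65 means first inversion — the third is in the bass.

G#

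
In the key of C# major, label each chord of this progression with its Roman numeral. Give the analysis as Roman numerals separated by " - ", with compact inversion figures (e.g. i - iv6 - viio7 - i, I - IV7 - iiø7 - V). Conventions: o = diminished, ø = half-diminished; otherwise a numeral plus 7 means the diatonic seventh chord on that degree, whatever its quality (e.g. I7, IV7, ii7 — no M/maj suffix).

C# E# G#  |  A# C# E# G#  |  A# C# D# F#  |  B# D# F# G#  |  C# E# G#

C#-E#-G#: root C# is the tonic; major triad there is I.
A#-C#-E#-G#: root A# is the submediant; minor seventh chord there is vi7.
A#-C#-D#-F# has root D#, degree 2 in C# major, so ii43.
B#-D#-F#-G#: root G# is the dominant; dominant seventh chord there is V65.
C#-E#-G#: root C# is the tonic; major triad there is I.

I - vi7 - ii43 - V65 - I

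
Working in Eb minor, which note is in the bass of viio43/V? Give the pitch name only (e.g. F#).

The applied chord viio43/V is rooted on A: A-C-Eb-Gb.
The figure 43 means second inversion — the fifth is in the bass.

Eb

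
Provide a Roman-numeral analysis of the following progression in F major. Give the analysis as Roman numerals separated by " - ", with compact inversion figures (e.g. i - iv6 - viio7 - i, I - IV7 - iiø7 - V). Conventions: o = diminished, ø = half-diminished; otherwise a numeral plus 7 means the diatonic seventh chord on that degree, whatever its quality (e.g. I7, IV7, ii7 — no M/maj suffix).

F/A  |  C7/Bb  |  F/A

I6 - V42 - I6

F/A: root F is the tonic; major triad there is I6.
C7/Bb: root C is the dominant; dominant seventh chord there is V42.
F/A has root F, degree 1 in F major, so I6.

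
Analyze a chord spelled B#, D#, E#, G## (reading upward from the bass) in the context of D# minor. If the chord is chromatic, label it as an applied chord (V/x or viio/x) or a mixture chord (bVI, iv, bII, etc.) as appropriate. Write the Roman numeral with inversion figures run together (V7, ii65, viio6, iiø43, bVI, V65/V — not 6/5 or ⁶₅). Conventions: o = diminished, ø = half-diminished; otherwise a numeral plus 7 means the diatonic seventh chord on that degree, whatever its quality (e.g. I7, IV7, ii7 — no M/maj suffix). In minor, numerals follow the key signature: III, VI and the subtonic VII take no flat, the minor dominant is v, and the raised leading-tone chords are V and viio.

The pitches E#-G##-B#-D# form a dominant seventh chord rooted on E#.
E# is not a diatonic chord root with this quality in D# minor, but it lies a perfect fifth above A# (V), so the chord functions as an applied dominant of V.
With B# in the bass the chord is in second inversion, so the figured bass is 43.

V43/V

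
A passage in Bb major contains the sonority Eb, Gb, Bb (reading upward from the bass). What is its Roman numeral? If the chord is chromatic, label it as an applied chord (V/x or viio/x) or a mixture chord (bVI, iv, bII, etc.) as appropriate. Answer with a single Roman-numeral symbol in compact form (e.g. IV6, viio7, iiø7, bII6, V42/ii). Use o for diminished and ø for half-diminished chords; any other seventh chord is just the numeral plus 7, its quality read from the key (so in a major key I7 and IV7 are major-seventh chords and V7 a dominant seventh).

Stacked in thirds the chord is Eb-Gb-Bb: a minor triad on Eb.
Eb is the fourth degree of Bb major. This is the minor subdominant, borrowed from the parallel minor.

iv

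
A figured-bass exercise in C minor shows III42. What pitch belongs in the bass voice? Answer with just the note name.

D

III in C minor has root Eb; the chord is Eb-G-Bb-D.
The figure 42 means third inversion — the seventh is in the bass.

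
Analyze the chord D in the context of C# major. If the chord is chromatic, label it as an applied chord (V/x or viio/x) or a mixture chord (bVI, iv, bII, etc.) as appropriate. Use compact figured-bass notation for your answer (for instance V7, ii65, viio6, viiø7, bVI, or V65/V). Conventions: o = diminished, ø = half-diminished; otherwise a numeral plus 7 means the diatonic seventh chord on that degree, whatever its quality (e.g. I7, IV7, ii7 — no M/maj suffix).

bII

The pitches D-F#-A form a major triad rooted on D.
D is the lowered second degree of C# major (diatonic 2 would be D#). This is the Neapolitan chord — a major triad on the lowered second degree.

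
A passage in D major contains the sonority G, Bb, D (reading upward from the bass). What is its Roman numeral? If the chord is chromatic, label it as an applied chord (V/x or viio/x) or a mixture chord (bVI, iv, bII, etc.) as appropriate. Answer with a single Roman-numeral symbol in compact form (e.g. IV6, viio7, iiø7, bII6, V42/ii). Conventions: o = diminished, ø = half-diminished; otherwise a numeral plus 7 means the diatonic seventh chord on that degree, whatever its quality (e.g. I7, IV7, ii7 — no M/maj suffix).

iv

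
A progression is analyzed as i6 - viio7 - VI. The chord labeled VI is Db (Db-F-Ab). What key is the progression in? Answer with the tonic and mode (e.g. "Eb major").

The anchor chord is a major triad on Db, labeled VI.
VI on Db implies Db is the submediant; that puts the tonic at F, and the uppercase numeral fits minor mode.

F minor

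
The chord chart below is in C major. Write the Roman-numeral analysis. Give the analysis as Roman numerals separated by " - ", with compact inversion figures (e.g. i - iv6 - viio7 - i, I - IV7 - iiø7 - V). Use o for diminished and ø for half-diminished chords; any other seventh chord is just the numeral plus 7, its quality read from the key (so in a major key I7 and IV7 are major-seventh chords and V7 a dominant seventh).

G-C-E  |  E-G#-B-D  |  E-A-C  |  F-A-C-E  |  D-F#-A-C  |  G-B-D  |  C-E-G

I64 - V7/vi - vi64 - IV7 - V7/V - V - I

G-C-E: major triad on C = scale degree 1 → I64.
E-G#-B-D: chromatic; E is V of vi, so V7/vi.
E-A-C: root A is the submediant; minor triad there is vi64.
F-A-C-E has root F, degree 4 in C major, so IV7.
D-F#-A-C: chromatic; D is V of V, so V7/V.
G-B-D: major triad on G = scale degree 5 → V.
C-E-G: root C is the tonic; major triad there is I.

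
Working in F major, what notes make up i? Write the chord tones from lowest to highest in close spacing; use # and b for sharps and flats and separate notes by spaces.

F Ab C

i is the minor tonic, borrowed from the parallel minor. In F major that root is F.
So the chord is F-Ab-C.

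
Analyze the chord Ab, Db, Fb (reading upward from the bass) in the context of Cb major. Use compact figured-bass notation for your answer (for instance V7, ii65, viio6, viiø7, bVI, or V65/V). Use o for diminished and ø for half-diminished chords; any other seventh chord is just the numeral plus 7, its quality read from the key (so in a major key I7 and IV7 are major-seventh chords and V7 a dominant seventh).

ii64

Stacked in thirds the chord is Db-Fb-Ab: a minor triad on Db.
Db is scale degree 2 in Cb major, and a minor triad on that degree is written ii.
With Ab in the bass the chord is in second inversion, so the figured bass is 64.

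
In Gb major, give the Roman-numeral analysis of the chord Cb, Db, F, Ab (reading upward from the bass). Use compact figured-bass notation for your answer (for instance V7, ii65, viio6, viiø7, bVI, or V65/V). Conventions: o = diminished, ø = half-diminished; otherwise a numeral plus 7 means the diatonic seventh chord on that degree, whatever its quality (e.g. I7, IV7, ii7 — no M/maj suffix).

The pitches Db-F-Ab-Cb form a dominant seventh chord rooted on Db.
In Gb major, Db is the dominant; the diatonic dominant seventh chord there is V7.
With Cb in the bass the chord is in third inversion, so the figured bass is 42.

V42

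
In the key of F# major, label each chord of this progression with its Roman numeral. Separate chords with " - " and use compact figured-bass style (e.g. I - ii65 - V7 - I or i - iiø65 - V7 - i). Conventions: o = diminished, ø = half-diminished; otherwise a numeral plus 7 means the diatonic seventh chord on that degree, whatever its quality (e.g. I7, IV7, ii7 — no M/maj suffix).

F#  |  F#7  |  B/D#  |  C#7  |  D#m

I - V7/IV - IV6 - V7 - vi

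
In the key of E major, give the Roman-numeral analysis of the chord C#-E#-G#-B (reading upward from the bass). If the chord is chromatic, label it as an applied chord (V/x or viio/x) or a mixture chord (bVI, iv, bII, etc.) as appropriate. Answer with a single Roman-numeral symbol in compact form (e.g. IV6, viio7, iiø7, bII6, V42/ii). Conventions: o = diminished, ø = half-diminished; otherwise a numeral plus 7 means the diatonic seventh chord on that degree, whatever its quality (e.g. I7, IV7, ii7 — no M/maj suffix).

V7/ii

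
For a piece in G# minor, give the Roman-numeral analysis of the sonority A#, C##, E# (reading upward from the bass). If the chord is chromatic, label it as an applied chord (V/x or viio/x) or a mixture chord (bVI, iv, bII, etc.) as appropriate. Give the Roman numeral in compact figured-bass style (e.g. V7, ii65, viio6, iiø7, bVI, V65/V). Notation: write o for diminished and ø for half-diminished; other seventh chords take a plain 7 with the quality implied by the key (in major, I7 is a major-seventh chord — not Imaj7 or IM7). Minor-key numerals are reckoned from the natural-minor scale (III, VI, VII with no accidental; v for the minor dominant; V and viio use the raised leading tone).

The pitches A#-C##-E# form a major triad rooted on A#.
A# is not a diatonic chord root with this quality in G# minor, but it lies a perfect fifth above D# (V), so the chord functions as an applied dominant of V.

V/V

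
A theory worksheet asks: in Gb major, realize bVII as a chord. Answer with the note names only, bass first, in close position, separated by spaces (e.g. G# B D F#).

Scale degree 7 in Gb major is F; lowering it a half step gives Fb. bVII is a major triad on the lowered seventh degree (the subtonic), borrowed from the parallel minor.
So the chord is Fb-Ab-Cb.

Fb Ab Cb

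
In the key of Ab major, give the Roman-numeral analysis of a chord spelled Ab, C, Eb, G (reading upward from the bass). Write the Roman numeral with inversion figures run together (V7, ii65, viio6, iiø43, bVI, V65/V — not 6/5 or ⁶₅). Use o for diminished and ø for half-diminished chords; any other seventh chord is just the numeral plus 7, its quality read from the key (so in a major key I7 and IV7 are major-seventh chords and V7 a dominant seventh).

I7

Stacked in thirds the chord is Ab-C-Eb-G: a major seventh chord on Ab.
Ab is scale degree 1 in Ab major, and a major seventh chord on that degree is written I7.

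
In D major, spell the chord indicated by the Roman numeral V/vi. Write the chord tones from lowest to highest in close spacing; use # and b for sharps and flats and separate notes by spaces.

V/vi is a secondary dominant — the dominant triad of vi. vi in D major is B, so the applied chord's root is F#, a perfect fifth above.
Building a major triad on F# gives F#-A#-C#.

F# A# C#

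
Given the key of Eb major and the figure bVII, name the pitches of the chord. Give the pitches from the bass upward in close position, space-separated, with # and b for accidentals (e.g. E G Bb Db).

Db F Ab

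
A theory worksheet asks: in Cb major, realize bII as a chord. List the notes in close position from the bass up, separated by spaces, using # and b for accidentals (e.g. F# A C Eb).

Dbb Fb Abb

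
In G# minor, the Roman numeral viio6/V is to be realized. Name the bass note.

E#

The applied chord viio6/V is rooted on C##: C##-E#-G#.
The figure 6 means first inversion — the third is in the bass.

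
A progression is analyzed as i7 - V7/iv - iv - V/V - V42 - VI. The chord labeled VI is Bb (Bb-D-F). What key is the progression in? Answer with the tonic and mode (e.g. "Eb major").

The anchor chord is a major triad on Bb, labeled VI.
If Bb is scale degree 6 and the mode makes that degree carry a major triad, the tonic is D and the mode is minor.

D minor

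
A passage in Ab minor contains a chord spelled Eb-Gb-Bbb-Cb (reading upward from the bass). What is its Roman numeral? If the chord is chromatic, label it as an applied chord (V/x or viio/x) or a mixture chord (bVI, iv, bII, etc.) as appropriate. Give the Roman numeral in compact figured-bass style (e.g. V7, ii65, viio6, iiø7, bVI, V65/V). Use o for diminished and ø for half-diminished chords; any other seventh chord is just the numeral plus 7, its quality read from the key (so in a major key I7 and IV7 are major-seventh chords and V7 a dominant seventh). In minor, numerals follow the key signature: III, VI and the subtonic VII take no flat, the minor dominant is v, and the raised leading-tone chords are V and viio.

The pitches Cb-Eb-Gb-Bbb form a dominant seventh chord rooted on Cb.
Cb is not a diatonic chord root with this quality in Ab minor, but it lies a perfect fifth above Fb (VI), so the chord functions as an applied dominant of VI.
With Eb in the bass the chord is in first inversion, so the figured bass is 65.

V65/VI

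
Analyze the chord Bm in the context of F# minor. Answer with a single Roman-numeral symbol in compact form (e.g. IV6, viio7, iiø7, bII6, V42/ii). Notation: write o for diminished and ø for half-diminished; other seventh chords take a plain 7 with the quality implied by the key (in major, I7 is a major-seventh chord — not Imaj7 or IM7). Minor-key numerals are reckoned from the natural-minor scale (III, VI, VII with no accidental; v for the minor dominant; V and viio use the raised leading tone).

Stacked in thirds the chord is B-D-F#: a minor triad on B.
In F# minor, B is the subdominant; the diatonic minor triad there is iv.

iv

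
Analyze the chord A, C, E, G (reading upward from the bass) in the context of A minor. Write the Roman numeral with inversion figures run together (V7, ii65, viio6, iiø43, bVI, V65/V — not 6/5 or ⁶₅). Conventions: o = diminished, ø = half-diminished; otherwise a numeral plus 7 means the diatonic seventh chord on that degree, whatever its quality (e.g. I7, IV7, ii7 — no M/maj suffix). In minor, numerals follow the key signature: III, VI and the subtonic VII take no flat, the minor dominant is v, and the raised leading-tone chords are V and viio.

i7

The pitches A-C-E-G form a minor seventh chord rooted on A.
A is scale degree 1 in A minor, and a minor seventh chord on that degree is written i7.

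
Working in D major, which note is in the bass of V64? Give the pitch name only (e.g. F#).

V in D major has root A; the chord is A-C#-E.
The figure 64 means second inversion — the fifth is in the bass.

E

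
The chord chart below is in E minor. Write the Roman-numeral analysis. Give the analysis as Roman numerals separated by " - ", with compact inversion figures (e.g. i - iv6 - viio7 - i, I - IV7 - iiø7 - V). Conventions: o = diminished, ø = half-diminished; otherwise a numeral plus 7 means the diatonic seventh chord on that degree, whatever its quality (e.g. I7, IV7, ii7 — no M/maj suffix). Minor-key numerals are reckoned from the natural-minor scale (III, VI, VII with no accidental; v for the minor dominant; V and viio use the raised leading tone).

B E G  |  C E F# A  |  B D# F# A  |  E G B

i64 - iiø43 - V7 - i

B-E-G: minor triad on E = scale degree 1 → i64.
C-E-F#-A has root F#, degree 2 in E minor, so iiø43.
B-D#-F#-A has root B, degree 5 in E minor, so V7.
E-G-B: root E is the tonic; minor triad there is i.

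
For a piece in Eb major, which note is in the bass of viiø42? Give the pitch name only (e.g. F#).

C

viiø in Eb major has root D; the chord is D-F-Ab-C.
The figure 42 means third inversion — the seventh is in the bass.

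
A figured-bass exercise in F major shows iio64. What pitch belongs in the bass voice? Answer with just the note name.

Db

iio in F major has root G; the chord is G-Bb-Db.
The figure 64 means second inversion — the fifth is in the bass.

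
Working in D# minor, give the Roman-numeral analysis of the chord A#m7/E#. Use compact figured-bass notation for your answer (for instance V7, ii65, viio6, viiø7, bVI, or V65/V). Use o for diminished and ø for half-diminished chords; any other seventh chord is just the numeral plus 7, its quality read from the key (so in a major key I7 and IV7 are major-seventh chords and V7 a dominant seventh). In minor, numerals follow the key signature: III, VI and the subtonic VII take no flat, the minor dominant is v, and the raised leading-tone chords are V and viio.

The pitches A#-C#-E#-G# form a minor seventh chord rooted on A#.
In D# minor, A# is the dominant; the diatonic minor seventh chord there is v7.
With E# in the bass the chord is in second inversion, so the figured bass is 43.

v43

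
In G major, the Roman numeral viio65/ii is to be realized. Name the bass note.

B

The applied chord viio65/ii is rooted on G#: G#-B-D-F.
The figure 65 means first inversion — the third is in the bass.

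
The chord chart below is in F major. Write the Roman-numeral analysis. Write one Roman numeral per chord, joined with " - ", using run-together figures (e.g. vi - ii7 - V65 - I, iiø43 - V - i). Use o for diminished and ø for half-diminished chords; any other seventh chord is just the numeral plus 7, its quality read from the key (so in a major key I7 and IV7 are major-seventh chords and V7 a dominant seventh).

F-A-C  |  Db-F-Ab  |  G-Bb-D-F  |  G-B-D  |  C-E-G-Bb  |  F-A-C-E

I - bVI - ii7 - V/V - V7 - I7

F-A-C: major triad on F = scale degree 1 → I.
Db-F-Ab: major triad on Db — chromatic; bVI (borrowed from the parallel minor).
G-Bb-D-F: root G is the supertonic; minor seventh chord there is ii7.
G-B-D: chromatic; G is V of V, so V/V.
C-E-G-Bb: dominant seventh chord on C = scale degree 5 → V7.
F-A-C-E: root F is the tonic; major seventh chord there is I7.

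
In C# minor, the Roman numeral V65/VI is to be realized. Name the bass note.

The applied chord V65/VI is rooted on E: E-G#-B-D.
The figure 65 means first inversion — the third is in the bass.

G#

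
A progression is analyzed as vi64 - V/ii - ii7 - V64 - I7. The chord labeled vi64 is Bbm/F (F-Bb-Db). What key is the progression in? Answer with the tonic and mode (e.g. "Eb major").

Db major

vi64 is given as F-Bb-Db — a minor triad with root Bb.
If Bb is scale degree 6 and the mode makes that degree carry a minor triad, the tonic is Db and the mode is major.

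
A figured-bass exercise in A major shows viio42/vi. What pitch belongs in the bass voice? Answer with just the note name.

D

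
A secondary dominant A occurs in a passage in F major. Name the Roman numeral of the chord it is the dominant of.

The chord is a major triad on A.
A dominant resolves down a perfect fifth: A → D. In F major, D is scale degree 6, i.e. vi.

vi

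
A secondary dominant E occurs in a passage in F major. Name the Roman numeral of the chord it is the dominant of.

The chord is a major triad on E.
A dominant resolves down a perfect fifth: E → A. In F major, A is scale degree 3, i.e. iii.

iii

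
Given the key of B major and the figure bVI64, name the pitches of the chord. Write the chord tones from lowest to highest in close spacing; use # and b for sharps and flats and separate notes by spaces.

bVI64 is a major triad on the lowered sixth degree, borrowed from the parallel minor. In B major that root is G.
So the chord is G-B-D, a major triad.
With the 64 figure the chord is in second inversion; from the bass D upward in close position it reads D-G-B.

D G B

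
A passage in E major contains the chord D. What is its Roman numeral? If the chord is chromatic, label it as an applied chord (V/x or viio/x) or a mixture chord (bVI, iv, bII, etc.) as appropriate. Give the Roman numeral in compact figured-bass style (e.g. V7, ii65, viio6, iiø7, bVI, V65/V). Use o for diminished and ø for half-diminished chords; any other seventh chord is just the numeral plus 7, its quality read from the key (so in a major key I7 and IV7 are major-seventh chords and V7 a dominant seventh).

bVII

The pitches D-F#-A form a major triad rooted on D.
D is the lowered seventh degree of E major (diatonic 7 would be D#). This is a major triad on the lowered seventh degree (the subtonic), borrowed from the parallel minor.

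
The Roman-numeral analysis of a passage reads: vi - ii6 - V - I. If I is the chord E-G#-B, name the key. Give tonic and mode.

The chord E is a major triad rooted on E; its label is I.
If E is scale degree 1 and the mode makes that degree carry a major triad, the tonic is E and the mode is major.

E major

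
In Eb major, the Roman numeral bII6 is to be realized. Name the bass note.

Ab

bII in Eb major has root Fb; the chord is Fb-Ab-Cb.
The figure 6 means first inversion — the third is in the bass.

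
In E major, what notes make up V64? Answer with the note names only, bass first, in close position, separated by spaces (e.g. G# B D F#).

F# B D#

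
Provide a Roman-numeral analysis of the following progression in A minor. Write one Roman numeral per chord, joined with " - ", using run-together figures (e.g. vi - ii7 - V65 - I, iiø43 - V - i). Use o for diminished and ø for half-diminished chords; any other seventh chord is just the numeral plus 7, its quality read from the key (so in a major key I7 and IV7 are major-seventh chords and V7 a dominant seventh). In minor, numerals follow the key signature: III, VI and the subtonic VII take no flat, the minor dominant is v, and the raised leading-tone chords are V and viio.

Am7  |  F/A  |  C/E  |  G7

i7 - VI6 - III6 - VII7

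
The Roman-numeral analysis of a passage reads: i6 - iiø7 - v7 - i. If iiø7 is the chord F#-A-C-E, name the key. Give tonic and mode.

E minor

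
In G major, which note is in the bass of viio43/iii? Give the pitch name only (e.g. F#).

E

The applied chord viio43/iii is rooted on A#: A#-C#-E-G.
The figure 43 means second inversion — the fifth is in the bass.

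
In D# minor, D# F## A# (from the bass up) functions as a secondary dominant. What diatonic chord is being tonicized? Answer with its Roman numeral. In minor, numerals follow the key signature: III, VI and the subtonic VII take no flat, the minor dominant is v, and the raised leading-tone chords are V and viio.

The chord is a major triad on D#.
A dominant resolves down a perfect fifth: D# → G#. In D# minor, G# is scale degree 4, i.e. iv.

iv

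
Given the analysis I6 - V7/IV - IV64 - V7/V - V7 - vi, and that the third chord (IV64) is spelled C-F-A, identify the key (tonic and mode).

C major

The chord F/C is a major triad rooted on F; its label is IV64.
IV64 on F implies F is the subdominant; that puts the tonic at C, and the uppercase numeral fits major mode.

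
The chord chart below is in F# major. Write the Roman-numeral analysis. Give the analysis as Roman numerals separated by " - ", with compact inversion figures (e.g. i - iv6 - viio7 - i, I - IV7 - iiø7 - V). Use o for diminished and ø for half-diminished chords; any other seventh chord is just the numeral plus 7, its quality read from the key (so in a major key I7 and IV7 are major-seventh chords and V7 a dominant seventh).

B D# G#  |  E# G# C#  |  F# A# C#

ii6 - V6 - I

B-D#-G#: root G# is the supertonic; minor triad there is ii6.
E#-G#-C# has root C#, degree 5 in F# major, so V6.
F#-A#-C#: major triad on F# = scale degree 1 → I.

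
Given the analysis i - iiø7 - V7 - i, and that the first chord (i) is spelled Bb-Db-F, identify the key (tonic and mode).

Bb minor

The chord Bbm is a minor triad rooted on Bb; its label is i.
If Bb is scale degree 1 and the mode makes that degree carry a minor triad, the tonic is Bb and the mode is minor.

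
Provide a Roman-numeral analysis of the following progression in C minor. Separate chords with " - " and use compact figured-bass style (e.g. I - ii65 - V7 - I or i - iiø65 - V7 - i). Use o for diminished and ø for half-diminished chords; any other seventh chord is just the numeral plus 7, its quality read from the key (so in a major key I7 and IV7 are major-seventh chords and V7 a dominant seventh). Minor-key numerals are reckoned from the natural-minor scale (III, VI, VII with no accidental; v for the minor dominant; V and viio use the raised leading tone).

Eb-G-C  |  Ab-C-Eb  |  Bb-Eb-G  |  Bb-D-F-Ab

i6 - VI - III64 - VII7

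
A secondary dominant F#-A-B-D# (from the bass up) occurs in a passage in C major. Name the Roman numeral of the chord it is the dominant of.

iii

The chord is a dominant seventh chord on B.
A dominant resolves down a perfect fifth: B → E. In C major, E is scale degree 3, i.e. iii.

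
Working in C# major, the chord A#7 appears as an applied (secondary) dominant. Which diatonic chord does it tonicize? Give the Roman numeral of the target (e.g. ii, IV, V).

The chord is a dominant seventh chord on A#.
A dominant resolves down a perfect fifth: A# → D#. In C# major, D# is scale degree 2, i.e. ii.

ii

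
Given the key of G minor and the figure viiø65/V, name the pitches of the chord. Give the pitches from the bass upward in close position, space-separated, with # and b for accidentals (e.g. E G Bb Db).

E G B C#

The slash marks an applied leading-tone chord: viio of V. In G minor, V is D, so the leading tone to it is C#, a half step below.
Building a half-diminished seventh chord on C# gives C#-E-G-B.
With the 65 figure the chord is in first inversion; from the bass E upward in close position it reads E-G-B-C#.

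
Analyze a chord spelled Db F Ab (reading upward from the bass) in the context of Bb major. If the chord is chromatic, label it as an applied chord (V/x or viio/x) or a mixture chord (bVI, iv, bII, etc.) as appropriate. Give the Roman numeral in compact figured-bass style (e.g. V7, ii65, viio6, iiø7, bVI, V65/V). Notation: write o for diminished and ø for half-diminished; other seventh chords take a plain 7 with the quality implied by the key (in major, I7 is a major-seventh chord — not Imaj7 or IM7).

bIII

The pitches Db-F-Ab form a major triad rooted on Db.
Db is the lowered third degree of Bb major (diatonic 3 would be D). This is a major triad on the lowered third degree, borrowed from the parallel minor.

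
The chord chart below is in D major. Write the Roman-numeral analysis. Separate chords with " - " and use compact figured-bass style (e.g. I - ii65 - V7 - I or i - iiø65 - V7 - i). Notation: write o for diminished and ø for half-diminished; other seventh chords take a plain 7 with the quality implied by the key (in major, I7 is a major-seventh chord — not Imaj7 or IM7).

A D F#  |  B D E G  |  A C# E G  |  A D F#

A-D-F#: root D is the tonic; major triad there is I64.
B-D-E-G has root E, degree 2 in D major, so ii43.
A-C#-E-G: root A is the dominant; dominant seventh chord there is V7.
A-D-F# has root D, degree 1 in D major, so I64.

I64 - ii43 - V7 - I64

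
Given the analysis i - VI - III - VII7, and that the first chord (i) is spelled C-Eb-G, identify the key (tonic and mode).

C minor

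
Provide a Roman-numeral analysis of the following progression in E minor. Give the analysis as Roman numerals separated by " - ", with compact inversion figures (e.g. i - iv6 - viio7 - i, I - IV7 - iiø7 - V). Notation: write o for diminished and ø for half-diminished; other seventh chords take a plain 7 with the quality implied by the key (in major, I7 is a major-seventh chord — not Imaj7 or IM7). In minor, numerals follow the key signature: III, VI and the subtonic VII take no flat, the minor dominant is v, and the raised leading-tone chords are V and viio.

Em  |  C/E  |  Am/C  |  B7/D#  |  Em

i - VI6 - iv6 - V65 - i

Em: minor triad on E = scale degree 1 → i.
C/E has root C, degree 6 in E minor, so VI6.
Am/C: root A is the subdominant; minor triad there is iv6.
B7/D#: root B is the dominant; dominant seventh chord there is V65.
Em: root E is the tonic; minor triad there is i.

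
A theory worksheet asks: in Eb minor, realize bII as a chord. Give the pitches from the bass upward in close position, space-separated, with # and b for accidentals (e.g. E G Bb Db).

Scale degree 2 in Eb minor is F; lowering it a half step gives Fb. bII is the Neapolitan chord — a major triad on the lowered second degree.
So the chord is Fb-Ab-Cb, a major triad.

Fb Ab Cb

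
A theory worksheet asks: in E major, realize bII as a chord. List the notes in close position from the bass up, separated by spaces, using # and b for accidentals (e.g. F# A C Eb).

bII is the Neapolitan chord — a major triad on the lowered second degree. In E major that root is F.
So the chord is F-A-C.

F A C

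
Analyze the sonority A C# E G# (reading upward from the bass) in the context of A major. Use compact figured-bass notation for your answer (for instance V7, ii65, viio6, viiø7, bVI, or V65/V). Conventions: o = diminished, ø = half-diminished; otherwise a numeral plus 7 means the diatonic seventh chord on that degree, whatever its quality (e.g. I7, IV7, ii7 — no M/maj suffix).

I7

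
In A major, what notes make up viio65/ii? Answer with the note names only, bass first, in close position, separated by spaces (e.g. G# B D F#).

C# E G A#

viio65/ii is a secondary leading-tone chord. The target ii is B in A major; the applied chord is rooted a semitone below, on A#.
Building a fully diminished seventh chord on A# gives A#-C#-E-G.
With the 65 figure the chord is in first inversion; from the bass C# upward in close position it reads C#-E-G-A#.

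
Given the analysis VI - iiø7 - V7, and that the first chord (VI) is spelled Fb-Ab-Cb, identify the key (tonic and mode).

Ab minor

VI is given as Fb-Ab-Cb — a major triad with root Fb.
VI on Fb implies Fb is the submediant; that puts the tonic at Ab, and the uppercase numeral fits minor mode.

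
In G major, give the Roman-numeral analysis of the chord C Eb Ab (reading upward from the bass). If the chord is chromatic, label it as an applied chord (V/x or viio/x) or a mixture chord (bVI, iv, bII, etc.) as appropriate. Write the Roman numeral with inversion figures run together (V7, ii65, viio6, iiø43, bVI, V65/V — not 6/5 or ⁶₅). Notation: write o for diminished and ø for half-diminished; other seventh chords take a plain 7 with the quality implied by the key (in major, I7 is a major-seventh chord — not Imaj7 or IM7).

bII6

Stacked in thirds the chord is Ab-C-Eb: a major triad on Ab.
Ab is the lowered second degree of G major (diatonic 2 would be A). This is the Neapolitan sixth — a major triad on the lowered second degree, here in its customary first inversion.
With C in the bass the chord is in first inversion, so the figured bass is 6.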